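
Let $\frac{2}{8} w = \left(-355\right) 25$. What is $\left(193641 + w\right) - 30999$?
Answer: $127142$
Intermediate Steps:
$w = -35500$ ($w = 4 \left(\left(-355\right) 25\right) = 4 \left(-8875\right) = -35500$)
$\left(193641 + w\right) - 30999 = \left(193641 - 35500\right) - 30999 = 158141 - 30999 = 127142$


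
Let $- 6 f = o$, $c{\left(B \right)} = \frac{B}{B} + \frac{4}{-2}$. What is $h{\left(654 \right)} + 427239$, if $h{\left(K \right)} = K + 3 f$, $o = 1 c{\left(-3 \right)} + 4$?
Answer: $\frac{855783}{2} \approx 4.2789 \cdot 10^{5}$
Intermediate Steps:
$c{\left(B \right)} = -1$ ($c{\left(B \right)} = 1 + 4 \left(- \frac{1}{2}\right) = 1 - 2 = -1$)
$o = 3$ ($o = 1 \left(-1\right) + 4 = -1 + 4 = 3$)
$f = - \frac{1}{2}$ ($f = \left(- \frac{1}{6}\right) 3 = - \frac{1}{2} \approx -0.5$)
$h{\left(K \right)} = - \frac{3}{2} + K$ ($h{\left(K \right)} = K + 3 \left(- \frac{1}{2}\right) = K - \frac{3}{2} = - \frac{3}{2} + K$)
$h{\left(654 \right)} + 427239 = \left(- \frac{3}{2} + 654\right) + 427239 = \frac{1305}{2} + 427239 = \frac{855783}{2}$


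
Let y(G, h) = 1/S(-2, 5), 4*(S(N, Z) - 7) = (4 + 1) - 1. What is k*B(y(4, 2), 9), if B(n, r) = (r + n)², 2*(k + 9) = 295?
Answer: 1476133/128 ≈ 11532.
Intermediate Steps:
k = 277/2 (k = -9 + (½)*295 = -9 + 295/2 = 277/2 ≈ 138.50)
S(N, Z) = 8 (S(N, Z) = 7 + ((4 + 1) - 1)/4 = 7 + (5 - 1)/4 = 7 + (¼)*4 = 7 + 1 = 8)
y(G, h) = ⅛ (y(G, h) = 1/8 = ⅛)
B(n, r) = (n + r)²
k*B(y(4, 2), 9) = 277*(⅛ + 9)²/2 = 277*(73/8)²/2 = (277/2)*(5329/64) = 1476133/128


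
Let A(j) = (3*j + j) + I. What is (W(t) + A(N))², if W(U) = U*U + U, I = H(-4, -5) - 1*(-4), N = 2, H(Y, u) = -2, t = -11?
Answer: 14400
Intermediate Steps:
I = 2 (I = -2 - 1*(-4) = -2 + 4 = 2)
A(j) = 2 + 4*j (A(j) = (3*j + j) + 2 = 4*j + 2 = 2 + 4*j)
W(U) = U + U² (W(U) = U² + U = U + U²)
(W(t) + A(N))² = (-11*(1 - 11) + (2 + 4*2))² = (-11*(-10) + (2 + 8))² = (110 + 10)² = 120² = 14400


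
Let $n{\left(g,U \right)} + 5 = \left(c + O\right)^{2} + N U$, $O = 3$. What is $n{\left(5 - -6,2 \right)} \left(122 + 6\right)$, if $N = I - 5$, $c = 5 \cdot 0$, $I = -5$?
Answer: $-2048$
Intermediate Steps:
$c = 0$
$N = -10$ ($N = -5 - 5 = -10$)
$n{\left(g,U \right)} = 4 - 10 U$ ($n{\left(g,U \right)} = -5 - \left(- \left(0 + 3\right)^{2} + 10 U\right) = -5 - \left(-9 + 10 U\right) = 4 - 10 U$)
$n{\left(5 - -6,2 \right)} \left(122 + 6\right) = \left(4 - 20\right) \left(122 + 6\right) = \left(4 - 20\right) 128 = \left(-16\right) 128 = -2048$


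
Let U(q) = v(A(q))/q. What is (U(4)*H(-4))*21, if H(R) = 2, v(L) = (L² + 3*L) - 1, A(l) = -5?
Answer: 189/2 ≈ 94.500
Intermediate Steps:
v(L) = -1 + L² + 3*L
U(q) = 9/q (U(q) = (-1 + (-5)² + 3*(-5))/q = (-1 + 25 - 15)/q = 9/q)
(U(4)*H(-4))*21 = ((9/4)*2)*21 = (9/2)*21 = 189/2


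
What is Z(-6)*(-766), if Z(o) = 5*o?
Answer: 22980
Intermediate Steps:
Z(-6)*(-766) = (5*(-6))*(-766) = -30*(-766) = 22980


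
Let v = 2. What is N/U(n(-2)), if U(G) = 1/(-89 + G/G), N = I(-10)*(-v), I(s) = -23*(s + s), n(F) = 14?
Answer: 80960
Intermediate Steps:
I(s) = -46*s
N = -920 (N = (-46*(-10))*(-1*2) = 460*(-2) = -920)
U(G) = -1/88 (U(G) = 1/(-89 + 1) = 1/(-88) = -1/88)
N/U(n(-2)) = -920/(-1/88) = -920*(-88) = 80960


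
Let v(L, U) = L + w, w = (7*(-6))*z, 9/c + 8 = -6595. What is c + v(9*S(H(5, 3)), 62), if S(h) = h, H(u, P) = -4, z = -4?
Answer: 290529/2201 ≈ 132.00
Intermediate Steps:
c = -3/2201 (c = 9/(-8 - 6595) = 9/(-6603) = 9*(-1/6603) = -3/2201 ≈ -0.0013630)
w = 168 (w = (7*(-6))*(-4) = -42*(-4) = 168)
v(L, U) = 168 + L (v(L, U) = L + 168 = 168 + L)
c + v(9*S(H(5, 3)), 62) = -3/2201 + (168 + 9*(-4)) = -3/2201 + (168 - 36) = -3/2201 + 132 = 290529/2201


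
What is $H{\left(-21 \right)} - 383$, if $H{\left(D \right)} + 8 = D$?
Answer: $-412$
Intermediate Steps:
$H{\left(D \right)} = -8 + D$
$H{\left(-21 \right)} - 383 = \left(-8 - 21\right) - 383 = -29 - 383 = -412$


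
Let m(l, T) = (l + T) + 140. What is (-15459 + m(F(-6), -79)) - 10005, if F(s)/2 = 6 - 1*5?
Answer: -25401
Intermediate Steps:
F(s) = 2 (F(s) = 2*(6 - 1*5) = 2*(6 - 5) = 2*1 = 2)
m(l, T) = 140 + T + l (m(l, T) = (T + l) + 140 = 140 + T + l)
(-15459 + m(F(-6), -79)) - 10005 = (-15459 + (140 - 79 + 2)) - 10005 = (-15459 + 63) - 10005 = -15396 - 10005 = -25401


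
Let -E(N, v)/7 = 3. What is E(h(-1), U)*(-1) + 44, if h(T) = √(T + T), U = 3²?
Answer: 65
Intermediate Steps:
U = 9
h(T) = √2*√T (h(T) = √(2*T) = √2*√T)
E(N, v) = -21 (E(N, v) = -7*3 = -21)
E(h(-1), U)*(-1) + 44 = -21*(-1) + 44 = 21 + 44 = 65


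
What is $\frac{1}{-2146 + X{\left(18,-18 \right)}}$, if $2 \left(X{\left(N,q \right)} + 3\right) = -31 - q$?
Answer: $- \frac{2}{4311} \approx -0.00046393$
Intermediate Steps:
$X{\left(N,q \right)} = - \frac{37}{2} - \frac{q}{2}$ ($X{\left(N,q \right)} = -3 + \frac{-31 - q}{2} = -3 - \left(\frac{31}{2} + \frac{q}{2}\right) = - \frac{37}{2} - \frac{q}{2}$)
$\frac{1}{-2146 + X{\left(18,-18 \right)}} = \frac{1}{-2146 - \frac{19}{2}} = \frac{1}{- \frac{4311}{2}} = - \frac{2}{4311}$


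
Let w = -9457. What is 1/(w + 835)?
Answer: -1/8622 ≈ -0.00011598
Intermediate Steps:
1/(w + 835) = 1/(-9457 + 835) = 1/(-8622) = -1/8622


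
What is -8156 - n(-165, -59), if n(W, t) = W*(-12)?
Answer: -10136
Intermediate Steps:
n(W, t) = -12*W
-8156 - n(-165, -59) = -8156 - (-12)*(-165) = -8156 - 1*1980 = -8156 - 1980 = -10136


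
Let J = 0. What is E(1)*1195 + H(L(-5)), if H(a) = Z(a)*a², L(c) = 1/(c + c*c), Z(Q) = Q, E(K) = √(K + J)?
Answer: 9560001/8000 ≈ 1195.0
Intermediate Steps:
E(K) = √K (E(K) = √(K + 0) = √K)
L(c) = 1/(c + c²)
H(a) = a³ (H(a) = a*a² = a³)
E(1)*1195 + H(L(-5)) = √1*1195 + (1/((-5)*(1 - 5)))³ = 1*1195 + (-⅕/(-4))³ = 1195 + (-⅕*(-¼))³ = 1195 + (1/20)³ = 1195 + 1/8000 = 9560001/8000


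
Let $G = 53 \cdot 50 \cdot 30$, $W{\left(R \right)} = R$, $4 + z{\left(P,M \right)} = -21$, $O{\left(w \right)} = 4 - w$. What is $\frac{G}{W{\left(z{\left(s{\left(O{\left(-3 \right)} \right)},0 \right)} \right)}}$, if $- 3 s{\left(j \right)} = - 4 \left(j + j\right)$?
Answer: $-3180$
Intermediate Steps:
$s{\left(j \right)} = \frac{8 j}{3}$ ($s{\left(j \right)} = - \frac{\left(-4\right) \left(j + j\right)}{3} = - \frac{\left(-4\right) 2 j}{3} = - \frac{\left(-8\right) j}{3} = \frac{8 j}{3}$)
$z{\left(P,M \right)} = -25$ ($z{\left(P,M \right)} = -4 - 21 = -25$)
$G = 79500$ ($G = 2650 \cdot 30 = 79500$)
$\frac{G}{W{\left(z{\left(s{\left(O{\left(-3 \right)} \right)},0 \right)} \right)}} = \frac{79500}{-25} = 79500 \left(- \frac{1}{25}\right) = -3180$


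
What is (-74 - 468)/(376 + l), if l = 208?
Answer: -271/292 ≈ -0.92808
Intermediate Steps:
(-74 - 468)/(376 + l) = (-74 - 468)/(376 + 208) = -542/584 = -542*1/584 = -271/292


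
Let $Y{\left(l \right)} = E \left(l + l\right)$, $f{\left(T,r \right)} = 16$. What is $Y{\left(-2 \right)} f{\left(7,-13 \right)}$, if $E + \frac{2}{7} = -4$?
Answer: $\frac{1920}{7} \approx 274.29$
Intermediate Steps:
$E = - \frac{30}{7}$ ($E = - \frac{2}{7} - 4 = - \frac{30}{7} \approx -4.2857$)
$Y{\left(l \right)} = - \frac{60 l}{7}$ ($Y{\left(l \right)} = - \frac{30 \left(l + l\right)}{7} = - \frac{30 \cdot 2 l}{7} = - \frac{60 l}{7}$)
$Y{\left(-2 \right)} f{\left(7,-13 \right)} = \left(- \frac{60}{7}\right) \left(-2\right) 16 = \frac{120}{7} \cdot 16 = \frac{1920}{7}$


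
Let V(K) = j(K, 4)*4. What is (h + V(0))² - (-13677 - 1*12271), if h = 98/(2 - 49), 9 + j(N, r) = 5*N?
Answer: 60523232/2209 ≈ 27398.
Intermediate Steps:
j(N, r) = -9 + 5*N
V(K) = -36 + 20*K (V(K) = (-9 + 5*K)*4 = -36 + 20*K)
h = -98/47 (h = 98/(-47) = 98*(-1/47) = -98/47 ≈ -2.0851)
(h + V(0))² - (-13677 - 1*12271) = (-98/47 + (-36 + 20*0))² - (-13677 - 1*12271) = (-98/47 + (-36 + 0))² - (-13677 - 12271) = (-98/47 - 36)² - 1*(-25948) = (-1790/47)² + 25948 = 3204100/2209 + 25948 = 60523232/2209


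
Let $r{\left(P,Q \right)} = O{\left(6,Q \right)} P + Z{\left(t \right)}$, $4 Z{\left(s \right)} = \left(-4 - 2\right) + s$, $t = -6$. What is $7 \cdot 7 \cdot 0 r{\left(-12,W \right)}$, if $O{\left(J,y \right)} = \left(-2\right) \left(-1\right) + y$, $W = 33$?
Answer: $0$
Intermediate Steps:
$O{\left(J,y \right)} = 2 + y$
$Z{\left(s \right)} = - \frac{3}{2} + \frac{s}{4}$ ($Z{\left(s \right)} = \frac{\left(-4 - 2\right) + s}{4} = \frac{-6 + s}{4} = - \frac{3}{2} + \frac{s}{4}$)
$r{\left(P,Q \right)} = -3 + P \left(2 + Q\right)$ ($r{\left(P,Q \right)} = \left(2 + Q\right) P + \left(- \frac{3}{2} + \frac{1}{4} \left(-6\right)\right) = P \left(2 + Q\right) - 3 = -3 + P \left(2 + Q\right)$)
$7 \cdot 7 \cdot 0 r{\left(-12,W \right)} = 7 \cdot 7 \cdot 0 \left(-3 - 12 \left(2 + 33\right)\right) = 49 \cdot 0 \left(-3 - 420\right) = 0 \left(-3 - 420\right) = 0 \left(-423\right) = 0$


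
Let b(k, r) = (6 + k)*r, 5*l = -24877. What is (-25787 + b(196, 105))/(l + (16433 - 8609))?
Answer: -22885/14243 ≈ -1.6068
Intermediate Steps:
l = -24877/5 (l = (⅕)*(-24877) = -24877/5 ≈ -4975.4)
b(k, r) = r*(6 + k)
(-25787 + b(196, 105))/(l + (16433 - 8609)) = (-25787 + 105*(6 + 196))/(-24877/5 + (16433 - 8609)) = (-25787 + 105*202)/(-24877/5 + 7824) = (-25787 + 21210)/(14243/5) = -4577*5/14243 = -22885/14243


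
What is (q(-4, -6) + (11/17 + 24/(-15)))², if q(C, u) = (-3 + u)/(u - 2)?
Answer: 13689/462400 ≈ 0.029604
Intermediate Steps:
q(C, u) = (-3 + u)/(-2 + u)
(q(-4, -6) + (11/17 + 24/(-15)))² = ((-3 - 6)/(-2 - 6) + (11/17 + 24/(-15)))² = (-9/(-8) + (11*(1/17) + 24*(-1/15)))² = (-⅛*(-9) + (11/17 - 8/5))² = (9/8 - 81/85)² = (117/680)² = 13689/462400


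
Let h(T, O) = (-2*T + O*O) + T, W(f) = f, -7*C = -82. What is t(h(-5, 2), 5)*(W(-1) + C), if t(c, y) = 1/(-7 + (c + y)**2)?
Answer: 25/441 ≈ 0.056689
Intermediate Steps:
C = 82/7 (C = -1/7*(-82) = 82/7 ≈ 11.714)
h(T, O) = O**2 - T (h(T, O) = (-2*T + O**2) + T = (O**2 - 2*T) + T = O**2 - T)
t(h(-5, 2), 5)*(W(-1) + C) = (-1 + 82/7)/(-7 + ((2**2 - 1*(-5)) + 5)**2) = (75/7)/(-7 + ((4 + 5) + 5)**2) = (75/7)/(-7 + (9 + 5)**2) = (75/7)/(-7 + 14**2) = (75/7)/(-7 + 196) = (75/7)/189 = (1/189)*(75/7) = 25/441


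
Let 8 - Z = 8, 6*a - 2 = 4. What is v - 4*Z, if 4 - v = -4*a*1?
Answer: 8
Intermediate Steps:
a = 1 (a = ⅓ + (⅙)*4 = ⅓ + ⅔ = 1)
Z = 0 (Z = 8 - 1*8 = 8 - 8 = 0)
v = 8 (v = 4 - (-4*1) = 4 - (-4) = 4 - 1*(-4) = 4 + 4 = 8)
v - 4*Z = 8 - 4*0 = 8 + 0 = 8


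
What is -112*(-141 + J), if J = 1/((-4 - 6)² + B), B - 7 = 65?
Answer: 679028/43 ≈ 15791.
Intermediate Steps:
B = 72 (B = 7 + 65 = 72)
J = 1/172 (J = 1/((-4 - 6)² + 72) = 1/((-10)² + 72) = 1/(100 + 72) = 1/172 ≈ 0.0058140)
-112*(-141 + J) = -112*(-141 + 1/172) = -112*(-24251/172) = 679028/43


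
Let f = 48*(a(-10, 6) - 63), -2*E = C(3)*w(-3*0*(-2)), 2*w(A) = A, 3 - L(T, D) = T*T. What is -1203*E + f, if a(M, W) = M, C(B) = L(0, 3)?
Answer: -3504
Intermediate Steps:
L(T, D) = 3 - T² (L(T, D) = 3 - T*T = 3 - T²)
w(A) = A/2
C(B) = 3 (C(B) = 3 - 1*0² = 3 - 1*0 = 3 + 0 = 3)
E = 0 (E = -3*(-3*0*(-2))/2/2 = -3*(0*(-2))/2/2 = -3*(½)*0/2 = -3*0/2 = -½*0 = 0)
f = -3504 (f = 48*(-10 - 63) = 48*(-73) = -3504)
-1203*E + f = -1203*0 - 3504 = 0 - 3504 = -3504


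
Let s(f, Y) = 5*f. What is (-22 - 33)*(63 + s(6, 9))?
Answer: -5115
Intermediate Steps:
(-22 - 33)*(63 + s(6, 9)) = (-22 - 33)*(63 + 5*6) = -55*(63 + 30) = -55*93 = -5115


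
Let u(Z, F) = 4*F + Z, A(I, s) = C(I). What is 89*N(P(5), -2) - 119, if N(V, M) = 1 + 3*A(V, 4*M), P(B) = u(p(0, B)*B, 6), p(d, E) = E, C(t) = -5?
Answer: -1365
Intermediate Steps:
A(I, s) = -5
u(Z, F) = Z + 4*F
P(B) = 24 + B² (P(B) = B*B + 4*6 = B² + 24 = 24 + B²)
N(V, M) = -14 (N(V, M) = 1 + 3*(-5) = 1 - 15 = -14)
89*N(P(5), -2) - 119 = 89*(-14) - 119 = -1246 - 119 = -1365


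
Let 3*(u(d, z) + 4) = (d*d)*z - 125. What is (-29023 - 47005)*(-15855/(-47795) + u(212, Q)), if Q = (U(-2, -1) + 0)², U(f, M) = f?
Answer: -130553663267992/28677 ≈ -4.5526e+9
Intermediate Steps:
Q = 4 (Q = (-2 + 0)² = (-2)² = 4)
u(d, z) = -137/3 + z*d²/3 (u(d, z) = -4 + ((d*d)*z - 125)/3 = -4 + (d²*z - 125)/3 = -4 + (z*d² - 125)/3 = -4 + (-125 + z*d²)/3 = -4 + (-125/3 + z*d²/3) = -137/3 + z*d²/3)
(-29023 - 47005)*(-15855/(-47795) + u(212, Q)) = (-29023 - 47005)*(-15855/(-47795) + (-137/3 + (⅓)*4*212²)) = -76028*(-15855*(-1/47795) + (-137/3 + (⅓)*4*44944)) = -76028*(3171/9559 + (-137/3 + 179776/3)) = -76028*(3171/9559 + 179639/3) = -76028*1717178714/28677 = -130553663267992/28677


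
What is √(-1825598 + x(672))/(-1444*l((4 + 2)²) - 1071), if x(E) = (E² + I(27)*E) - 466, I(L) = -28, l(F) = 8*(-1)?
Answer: 4*I*√87081/10481 ≈ 0.11262*I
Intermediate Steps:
l(F) = -8
x(E) = -466 + E² - 28*E (x(E) = (E² - 28*E) - 466 = -466 + E² - 28*E)
√(-1825598 + x(672))/(-1444*l((4 + 2)²) - 1071) = √(-1825598 + (-466 + 672² - 28*672))/(-1444*(-8) - 1071) = √(-1825598 + (-466 + 451584 - 18816))/(11552 - 1071) = √(-1825598 + 432302)/10481 = √(-1393296)*(1/10481) = (4*I*√87081)*(1/10481) = 4*I*√87081/10481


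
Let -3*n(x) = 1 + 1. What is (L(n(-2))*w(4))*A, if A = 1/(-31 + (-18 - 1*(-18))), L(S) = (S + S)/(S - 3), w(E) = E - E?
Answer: 0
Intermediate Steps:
n(x) = -⅔ (n(x) = -(1 + 1)/3 = -⅓*2 = -⅔)
w(E) = 0
L(S) = 2*S/(-3 + S) (L(S) = (2*S)/(-3 + S) = 2*S/(-3 + S))
A = -1/31 (A = 1/(-31 + (-18 + 18)) = 1/(-31 + 0) = 1/(-31) = -1/31 ≈ -0.032258)
(L(n(-2))*w(4))*A = ((2*(-⅔)/(-3 - ⅔))*0)*(-1/31) = ((2*(-⅔)/(-11/3))*0)*(-1/31) = ((2*(-⅔)*(-3/11))*0)*(-1/31) = ((4/11)*0)*(-1/31) = 0*(-1/31) = 0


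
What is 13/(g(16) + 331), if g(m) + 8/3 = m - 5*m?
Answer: 3/61 ≈ 0.049180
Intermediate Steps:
g(m) = -8/3 - 4*m (g(m) = -8/3 + (m - 5*m) = -8/3 - 4*m)
13/(g(16) + 331) = 13/((-8/3 - 4*16) + 331) = 13/((-8/3 - 64) + 331) = 13/(-200/3 + 331) = 13/(793/3) = (3/793)*13 = 3/61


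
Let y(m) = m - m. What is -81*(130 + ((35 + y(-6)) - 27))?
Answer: -11178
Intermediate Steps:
y(m) = 0
-81*(130 + ((35 + y(-6)) - 27)) = -81*(130 + ((35 + 0) - 27)) = -81*(130 + (35 - 27)) = -81*(130 + 8) = -81*138 = -11178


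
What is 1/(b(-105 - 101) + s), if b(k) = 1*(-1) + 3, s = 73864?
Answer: 1/73866 ≈ 1.3538e-5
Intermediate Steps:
b(k) = 2 (b(k) = -1 + 3 = 2)
1/(b(-105 - 101) + s) = 1/(2 + 73864) = 1/73866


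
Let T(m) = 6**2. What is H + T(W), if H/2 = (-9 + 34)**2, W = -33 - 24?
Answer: 1286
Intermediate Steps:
W = -57
T(m) = 36
H = 1250 (H = 2*(-9 + 34)**2 = 2*25**2 = 2*625 = 1250)
H + T(W) = 1250 + 36 = 1286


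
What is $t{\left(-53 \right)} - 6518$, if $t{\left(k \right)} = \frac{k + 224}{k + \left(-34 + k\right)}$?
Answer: $- \frac{912691}{140} \approx -6519.2$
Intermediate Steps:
$t{\left(k \right)} = \frac{224 + k}{-34 + 2 k}$
$t{\left(-53 \right)} - 6518 = \frac{224 - 53}{2 \left(-17 - 53\right)} - 6518 = \frac{1}{2} \frac{1}{-70} \cdot 171 - 6518 = \frac{1}{2} \left(- \frac{1}{70}\right) 171 - 6518 = - \frac{171}{140} - 6518 = - \frac{912691}{140}$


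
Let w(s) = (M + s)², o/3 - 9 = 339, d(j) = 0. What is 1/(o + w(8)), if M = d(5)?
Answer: 1/1108 ≈ 0.00090253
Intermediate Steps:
o = 1044 (o = 27 + 3*339 = 27 + 1017 = 1044)
M = 0
w(s) = s² (w(s) = (0 + s)² = s²)
1/(o + w(8)) = 1/(1044 + 8²) = 1/(1044 + 64) = 1/1108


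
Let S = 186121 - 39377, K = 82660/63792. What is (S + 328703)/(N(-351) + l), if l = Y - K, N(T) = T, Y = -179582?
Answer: -7582428756/2869592149 ≈ -2.6423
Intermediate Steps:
K = 20665/15948 (K = 82660*(1/63792) = 20665/15948 ≈ 1.2958)
S = 146744
l = -2863994401/15948 (l = -179582 - 1*20665/15948 = -179582 - 20665/15948 = -2863994401/15948 ≈ -1.7958e+5)
(S + 328703)/(N(-351) + l) = (146744 + 328703)/(-351 - 2863994401/15948) = 475447/(-2869592149/15948) = 475447*(-15948/2869592149) = -7582428756/2869592149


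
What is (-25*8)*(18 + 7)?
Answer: -5000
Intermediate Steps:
(-25*8)*(18 + 7) = -200*25 = -5000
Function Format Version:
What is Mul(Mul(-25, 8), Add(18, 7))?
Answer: -5000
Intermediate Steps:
Mul(Mul(-25, 8), Add(18, 7)) = Mul(-200, 25) = -5000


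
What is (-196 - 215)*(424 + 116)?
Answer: -221940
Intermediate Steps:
(-196 - 215)*(424 + 116) = -411*540 = -221940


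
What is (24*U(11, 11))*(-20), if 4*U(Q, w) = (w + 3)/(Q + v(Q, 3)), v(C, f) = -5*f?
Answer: 420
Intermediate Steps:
U(Q, w) = (3 + w)/(4*(-15 + Q)) (U(Q, w) = ((w + 3)/(Q - 5*3))/4 = ((3 + w)/(Q - 15))/4 = ((3 + w)/(-15 + Q))/4 = (3 + w)/(4*(-15 + Q)))
(24*U(11, 11))*(-20) = (24*((3 + 11)/(4*(-15 + 11))))*(-20) = (24*((1/4)*14/(-4)))*(-20) = (24*((1/4)*(-1/4)*14))*(-20) = (24*(-7/8))*(-20) = -21*(-20) = 420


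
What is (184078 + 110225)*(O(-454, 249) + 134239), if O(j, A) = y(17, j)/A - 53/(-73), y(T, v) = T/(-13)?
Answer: 3111859884388159/78767 ≈ 3.9507e+10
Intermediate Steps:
y(T, v) = -T/13 (y(T, v) = T*(-1/13) = -T/13)
O(j, A) = 53/73 - 17/(13*A) (O(j, A) = (-1/13*17)/A - 53/(-73) = -17/(13*A) - 53*(-1/73) = -17/(13*A) + 53/73 = 53/73 - 17/(13*A))
(184078 + 110225)*(O(-454, 249) + 134239) = (184078 + 110225)*((1/949)*(-1241 + 689*249)/249 + 134239) = 294303*((1/949)*(1/249)*(-1241 + 171561) + 134239) = 294303*((1/949)*(1/249)*170320 + 134239) = 294303*(170320/236301 + 134239) = 294303*(31720980259/236301) = 3111859884388159/78767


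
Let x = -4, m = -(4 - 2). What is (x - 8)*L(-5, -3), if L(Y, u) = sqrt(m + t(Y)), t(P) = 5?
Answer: -12*sqrt(3) ≈ -20.785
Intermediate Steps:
m = -2 (m = -1*2 = -2)
L(Y, u) = sqrt(3) (L(Y, u) = sqrt(-2 + 5) = sqrt(3))
(x - 8)*L(-5, -3) = (-4 - 8)*sqrt(3) = -12*sqrt(3)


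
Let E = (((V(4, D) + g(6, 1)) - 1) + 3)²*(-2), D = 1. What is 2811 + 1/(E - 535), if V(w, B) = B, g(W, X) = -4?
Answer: 1509506/537 ≈ 2811.0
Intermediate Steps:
E = -2 (E = (((1 - 4) - 1) + 3)²*(-2) = ((-3 - 1) + 3)²*(-2) = (-4 + 3)²*(-2) = (-1)²*(-2) = 1*(-2) = -2)
2811 + 1/(E - 535) = 2811 + 1/(-2 - 535) = 2811 + 1/(-537) = 2811 - 1/537 = 1509506/537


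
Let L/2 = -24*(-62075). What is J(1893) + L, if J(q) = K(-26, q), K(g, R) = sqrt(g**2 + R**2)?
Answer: 2979600 + 5*sqrt(143365) ≈ 2.9815e+6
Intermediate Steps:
L = 2979600 (L = 2*(-24*(-62075)) = 2*1489800 = 2979600)
K(g, R) = sqrt(R**2 + g**2)
J(q) = sqrt(676 + q**2) (J(q) = sqrt(q**2 + (-26)**2) = sqrt(q**2 + 676) = sqrt(676 + q**2))
J(1893) + L = sqrt(676 + 1893**2) + 2979600 = sqrt(676 + 3583449) + 2979600 = sqrt(3584125) + 2979600 = 5*sqrt(143365) + 2979600 = 2979600 + 5*sqrt(143365)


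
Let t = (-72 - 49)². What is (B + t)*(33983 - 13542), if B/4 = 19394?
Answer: 1885007697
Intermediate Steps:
B = 77576 (B = 4*19394 = 77576)
t = 14641 (t = (-121)² = 14641)
(B + t)*(33983 - 13542) = (77576 + 14641)*(33983 - 13542) = 92217*20441 = 1885007697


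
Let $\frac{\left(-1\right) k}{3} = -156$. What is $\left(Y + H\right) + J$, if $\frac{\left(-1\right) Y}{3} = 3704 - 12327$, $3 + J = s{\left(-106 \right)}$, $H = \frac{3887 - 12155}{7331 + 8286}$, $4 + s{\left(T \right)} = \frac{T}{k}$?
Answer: $\frac{94506761423}{3654378} \approx 25861.0$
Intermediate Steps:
$k = 468$ ($k = \left(-3\right) \left(-156\right) = 468$)
$s{\left(T \right)} = -4 + \frac{T}{468}$
$H = - \frac{8268}{15617} \approx -0.52942$
$J = - \frac{1691}{234}$ ($J = -3 + \left(-4 + \frac{1}{468} \left(-106\right)\right) = -3 - \frac{989}{234} = - \frac{1691}{234} \approx -7.2265$)
$Y = 25869$ ($Y = - 3 \left(3704 - 12327\right) = \left(-3\right) \left(-8623\right) = 25869$)
$\left(Y + H\right) + J = \left(25869 - \frac{8268}{15617}\right) - \frac{1691}{234} = \frac{403987905}{15617} - \frac{1691}{234} = \frac{94506761423}{3654378}$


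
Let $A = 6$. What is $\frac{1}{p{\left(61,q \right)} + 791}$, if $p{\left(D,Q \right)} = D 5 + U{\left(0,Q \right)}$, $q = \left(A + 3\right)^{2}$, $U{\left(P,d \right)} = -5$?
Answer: $\frac{1}{1091} \approx 0.00091659$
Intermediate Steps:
$q = 81$ ($q = \left(6 + 3\right)^{2} = 9^{2} = 81$)
$p{\left(D,Q \right)} = -5 + 5 D$ ($p{\left(D,Q \right)} = D 5 - 5 = 5 D - 5 = -5 + 5 D$)
$\frac{1}{p{\left(61,q \right)} + 791} = \frac{1}{\left(-5 + 5 \cdot 61\right) + 791} = \frac{1}{\left(-5 + 305\right) + 791} = \frac{1}{300 + 791} = \frac{1}{1091}$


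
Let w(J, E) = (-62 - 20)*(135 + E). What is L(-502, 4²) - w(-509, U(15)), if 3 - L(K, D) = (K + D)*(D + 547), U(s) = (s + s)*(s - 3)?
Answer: 314211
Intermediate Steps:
U(s) = 2*s*(-3 + s) (U(s) = (2*s)*(-3 + s) = 2*s*(-3 + s))
w(J, E) = -11070 - 82*E (w(J, E) = -82*(135 + E) = -11070 - 82*E)
L(K, D) = 3 - (547 + D)*(D + K) (L(K, D) = 3 - (K + D)*(D + 547) = 3 - (D + K)*(547 + D) = 3 - (547 + D)*(D + K))
L(-502, 4²) - w(-509, U(15)) = (3 - (4²)² - 547*4² - 547*(-502) - 1*4²*(-502)) - (-11070 - 164*15*(-3 + 15)) = (3 - 1*16² - 547*16 + 274594 - 1*16*(-502)) - (-11070 - 164*15*12) = (3 - 1*256 - 8752 + 274594 + 8032) - (-11070 - 82*360) = (3 - 256 - 8752 + 274594 + 8032) - (-11070 - 29520) = 273621 - 1*(-40590) = 273621 + 40590 = 314211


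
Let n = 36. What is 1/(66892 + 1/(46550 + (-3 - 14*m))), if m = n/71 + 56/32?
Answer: 6605187/441834168946 ≈ 1.4949e-5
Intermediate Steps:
m = 641/284 (m = 36/71 + 56/32 = 36*(1/71) + 56*(1/32) = 36/71 + 7/4 = 641/284 ≈ 2.2570)
1/(66892 + 1/(46550 + (-3 - 14*m))) = 1/(66892 + 1/(46550 + (-3 - 14*641/284))) = 1/(66892 + 1/(46550 + (-3 - 4487/142))) = 1/(66892 + 1/(46550 - 4913/142)) = 1/(66892 + 1/(6605187/142)) = 1/(66892 + 142/6605187) = 1/(441834168946/6605187) = 6605187/441834168946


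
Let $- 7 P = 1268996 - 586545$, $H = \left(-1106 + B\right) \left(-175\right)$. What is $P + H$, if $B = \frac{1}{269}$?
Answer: $\frac{25839158}{269} \approx 96056.0$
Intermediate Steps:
$B = \frac{1}{269} \approx 0.0037175$
$H = \frac{52064775}{269}$ ($H = \left(-1106 + \frac{1}{269}\right) \left(-175\right) = \left(- \frac{297513}{269}\right) \left(-175\right) = \frac{52064775}{269} \approx 1.9355 \cdot 10^{5}$)
$P = -97493$ ($P = - \frac{1268996 - 586545}{7} = \left(- \frac{1}{7}\right) 682451 = -97493$)
$P + H = -97493 + \frac{52064775}{269} = \frac{25839158}{269}$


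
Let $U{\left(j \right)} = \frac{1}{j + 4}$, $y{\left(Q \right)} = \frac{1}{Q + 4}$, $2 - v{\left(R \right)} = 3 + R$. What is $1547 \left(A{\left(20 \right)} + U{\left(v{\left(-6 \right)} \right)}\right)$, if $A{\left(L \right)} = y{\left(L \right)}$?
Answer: $\frac{17017}{72} \approx 236.35$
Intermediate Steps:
$v{\left(R \right)} = -1 - R$ ($v{\left(R \right)} = 2 - \left(3 + R\right) = -1 - R$)
$y{\left(Q \right)} = \frac{1}{4 + Q}$
$A{\left(L \right)} = \frac{1}{4 + L}$
$U{\left(j \right)} = \frac{1}{4 + j}$
$1547 \left(A{\left(20 \right)} + U{\left(v{\left(-6 \right)} \right)}\right) = 1547 \left(\frac{1}{4 + 20} + \frac{1}{4 - -5}\right) = 1547 \left(\frac{1}{24} + \frac{1}{4 + \left(-1 + 6\right)}\right) = 1547 \left(\frac{1}{24} + \frac{1}{4 + 5}\right) = 1547 \left(\frac{1}{24} + \frac{1}{9}\right) = 1547 \cdot \frac{11}{72} = \frac{17017}{72}$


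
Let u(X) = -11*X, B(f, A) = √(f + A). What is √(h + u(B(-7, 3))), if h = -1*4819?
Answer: √(-4819 - 22*I) ≈ 0.1585 - 69.419*I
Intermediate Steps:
B(f, A) = √(A + f)
h = -4819
√(h + u(B(-7, 3))) = √(-4819 - 11*√(3 - 7)) = √(-4819 - 22*I)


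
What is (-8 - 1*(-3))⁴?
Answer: 625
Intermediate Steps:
(-8 - 1*(-3))⁴ = (-8 + 3)⁴ = (-5)⁴ = 625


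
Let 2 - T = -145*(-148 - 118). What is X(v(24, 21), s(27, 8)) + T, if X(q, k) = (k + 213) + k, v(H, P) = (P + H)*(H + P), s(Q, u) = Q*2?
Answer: -38247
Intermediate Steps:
s(Q, u) = 2*Q
v(H, P) = (H + P)² (v(H, P) = (H + P)*(H + P) = (H + P)²)
X(q, k) = 213 + 2*k (X(q, k) = (213 + k) + k = 213 + 2*k)
T = -38568 (T = 2 - (-145)*(-148 - 118) = 2 - (-145)*(-266) = 2 - 1*38570 = 2 - 38570 = -38568)
X(v(24, 21), s(27, 8)) + T = (213 + 2*(2*27)) - 38568 = (213 + 2*54) - 38568 = (213 + 108) - 38568 = 321 - 38568 = -38247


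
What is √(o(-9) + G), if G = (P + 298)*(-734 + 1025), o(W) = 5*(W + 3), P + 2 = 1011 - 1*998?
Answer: 19*√249 ≈ 299.81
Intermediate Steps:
P = 11 (P = -2 + (1011 - 1*998) = -2 + (1011 - 998) = -2 + 13 = 11)
o(W) = 15 + 5*W (o(W) = 5*(3 + W) = 15 + 5*W)
G = 89919 (G = (11 + 298)*(-734 + 1025) = 309*291 = 89919)
√(o(-9) + G) = √((15 + 5*(-9)) + 89919) = √((15 - 45) + 89919) = √(-30 + 89919) = √89889 = 19*√249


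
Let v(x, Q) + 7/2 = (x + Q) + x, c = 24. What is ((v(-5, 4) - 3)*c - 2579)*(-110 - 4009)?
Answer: 11858601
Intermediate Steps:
v(x, Q) = -7/2 + Q + 2*x (v(x, Q) = -7/2 + ((x + Q) + x) = -7/2 + ((Q + x) + x) = -7/2 + (Q + 2*x) = -7/2 + Q + 2*x)
((v(-5, 4) - 3)*c - 2579)*(-110 - 4009) = (((-7/2 + 4 + 2*(-5)) - 3)*24 - 2579)*(-110 - 4009) = (((-7/2 + 4 - 10) - 3)*24 - 2579)*(-4119) = ((-19/2 - 3)*24 - 2579)*(-4119) = (-25/2*24 - 2579)*(-4119) = (-300 - 2579)*(-4119) = -2879*(-4119) = 11858601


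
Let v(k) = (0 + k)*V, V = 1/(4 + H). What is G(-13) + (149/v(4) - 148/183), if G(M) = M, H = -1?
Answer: 71693/732 ≈ 97.941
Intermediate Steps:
V = ⅓ (V = 1/(4 - 1) = 1/3 = ⅓ ≈ 0.33333)
v(k) = k/3 (v(k) = (0 + k)*(⅓) = k*(⅓) = k/3)
G(-13) + (149/v(4) - 148/183) = -13 + (149/(((⅓)*4)) - 148/183) = -13 + (149/(4/3) - 148*1/183) = -13 + (149*(¾) - 148/183) = -13 + (447/4 - 148/183) = -13 + 81209/732 = 71693/732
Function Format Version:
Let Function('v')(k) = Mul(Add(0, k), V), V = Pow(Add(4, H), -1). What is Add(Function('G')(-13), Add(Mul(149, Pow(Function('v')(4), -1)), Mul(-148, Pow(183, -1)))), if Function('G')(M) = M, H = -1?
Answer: Rational(71693, 732) ≈ 97.941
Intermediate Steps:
V = Rational(1, 3) (V = Pow(Add(4, -1), -1) = Pow(3, -1) = Rational(1, 3) ≈ 0.33333)
Function('v')(k) = Mul(Rational(1, 3), k) (Function('v')(k) = Mul(Add(0, k), Rational(1, 3)) = Mul(k, Rational(1, 3)) = Mul(Rational(1, 3), k))
Add(Function('G')(-13), Add(Mul(149, Pow(Function('v')(4), -1)), Mul(-148, Pow(183, -1)))) = Add(-13, Add(Mul(149, Pow(Mul(Rational(1, 3), 4), -1)), Mul(-148, Pow(183, -1)))) = Add(-13, Add(Mul(149, Pow(Rational(4, 3), -1)), Mul(-148, Rational(1, 183)))) = Add(-13, Add(Mul(149, Rational(3, 4)), Rational(-148, 183))) = Add(-13, Add(Rational(447, 4), Rational(-148, 183))) = Add(-13, Rational(81209, 732)) = Rational(71693, 732)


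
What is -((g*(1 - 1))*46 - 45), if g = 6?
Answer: 45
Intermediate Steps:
-((g*(1 - 1))*46 - 45) = -((6*(1 - 1))*46 - 45) = -((6*0)*46 - 45) = -(0*46 - 45) = -(0 - 45) = -1*(-45) = 45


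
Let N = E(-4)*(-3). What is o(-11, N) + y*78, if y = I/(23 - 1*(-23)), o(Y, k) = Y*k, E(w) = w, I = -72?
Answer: -5844/23 ≈ -254.09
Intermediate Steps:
N = 12 (N = -4*(-3) = 12)
y = -36/23 (y = -72/(23 - 1*(-23)) = -72/(23 + 23) = -72/46 = -72*1/46 = -36/23 ≈ -1.5652)
o(-11, N) + y*78 = -11*12 - 36/23*78 = -132 - 2808/23 = -5844/23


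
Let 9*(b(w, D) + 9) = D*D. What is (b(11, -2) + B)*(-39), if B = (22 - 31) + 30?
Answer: -1456/3 ≈ -485.33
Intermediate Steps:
b(w, D) = -9 + D²/9 (b(w, D) = -9 + (D*D)/9 = -9 + D²/9)
B = 21 (B = -9 + 30 = 21)
(b(11, -2) + B)*(-39) = ((-9 + (⅑)*(-2)²) + 21)*(-39) = ((-9 + (⅑)*4) + 21)*(-39) = ((-9 + 4/9) + 21)*(-39) = (-77/9 + 21)*(-39) = (112/9)*(-39) = -1456/3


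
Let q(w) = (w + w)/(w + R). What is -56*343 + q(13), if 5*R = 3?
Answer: -653007/34 ≈ -19206.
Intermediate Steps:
R = 3/5 (R = (1/5)*3 = 3/5 ≈ 0.60000)
q(w) = 2*w/(3/5 + w) (q(w) = (w + w)/(w + 3/5) = (2*w)/(3/5 + w) = 2*w/(3/5 + w))
-56*343 + q(13) = -56*343 + 10*13/(3 + 5*13) = -19208 + 10*13/(3 + 65) = -19208 + 10*13/68 = -19208 + 10*13*(1/68) = -19208 + 65/34 = -653007/34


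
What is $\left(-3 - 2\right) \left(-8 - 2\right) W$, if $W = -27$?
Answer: $-1350$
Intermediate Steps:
$\left(-3 - 2\right) \left(-8 - 2\right) W = \left(-3 - 2\right) \left(-8 - 2\right) \left(-27\right) = \left(-5\right) \left(-10\right) \left(-27\right) = 50 \left(-27\right) = -1350$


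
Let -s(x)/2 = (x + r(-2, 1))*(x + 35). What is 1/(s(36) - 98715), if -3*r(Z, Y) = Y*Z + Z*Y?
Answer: -3/312049 ≈ -9.6139e-6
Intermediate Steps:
r(Z, Y) = -2*Y*Z/3 (r(Z, Y) = -(Y*Z + Z*Y)/3 = -(Y*Z + Y*Z)/3 = -2*Y*Z/3)
s(x) = -2*(35 + x)*(4/3 + x) (s(x) = -2*(x - ⅔*1*(-2))*(x + 35) = -2*(x + 4/3)*(35 + x) = -2*(4/3 + x)*(35 + x) = -2*(35 + x)*(4/3 + x))
1/(s(36) - 98715) = 1/((-280/3 - 2*36² - 218/3*36) - 98715) = 1/((-280/3 - 2*1296 - 2616) - 98715) = 1/((-280/3 - 2592 - 2616) - 98715) = 1/(-15904/3 - 98715) = 1/(-312049/3) = -3/312049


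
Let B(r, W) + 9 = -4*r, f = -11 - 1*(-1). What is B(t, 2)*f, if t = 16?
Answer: 730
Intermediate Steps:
f = -10 (f = -11 + 1 = -10)
B(r, W) = -9 - 4*r
B(t, 2)*f = (-9 - 4*16)*(-10) = (-9 - 64)*(-10) = -73*(-10) = 730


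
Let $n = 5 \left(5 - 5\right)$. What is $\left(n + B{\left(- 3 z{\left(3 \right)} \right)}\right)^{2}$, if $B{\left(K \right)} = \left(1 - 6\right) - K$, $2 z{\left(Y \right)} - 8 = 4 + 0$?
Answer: $169$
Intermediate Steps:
$z{\left(Y \right)} = 6$ ($z{\left(Y \right)} = 4 + \frac{4 + 0}{2} = 4 + \frac{1}{2} \cdot 4 = 4 + 2 = 6$)
$B{\left(K \right)} = -5 - K$ ($B{\left(K \right)} = \left(1 - 6\right) - K = -5 - K$)
$n = 0$ ($n = 5 \cdot 0 = 0$)
$\left(n + B{\left(- 3 z{\left(3 \right)} \right)}\right)^{2} = \left(0 - \left(5 - 18\right)\right)^{2} = \left(0 - -13\right)^{2} = \left(0 + \left(-5 + 18\right)\right)^{2} = \left(0 + 13\right)^{2} = 13^{2} = 169$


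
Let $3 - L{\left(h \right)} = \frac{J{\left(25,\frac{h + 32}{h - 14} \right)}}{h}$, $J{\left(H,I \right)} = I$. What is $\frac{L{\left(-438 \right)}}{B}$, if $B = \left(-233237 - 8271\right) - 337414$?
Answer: $- \frac{297167}{57306330936} \approx -5.1856 \cdot 10^{-6}$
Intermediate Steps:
$L{\left(h \right)} = 3 - \frac{32 + h}{h \left(-14 + h\right)}$ ($L{\left(h \right)} = 3 - \frac{\left(h + 32\right) \frac{1}{h - 14}}{h} = 3 - \frac{\left(32 + h\right) \frac{1}{-14 + h}}{h} = 3 - \frac{\frac{1}{-14 + h} \left(32 + h\right)}{h} = 3 - \frac{32 + h}{h \left(-14 + h\right)}$)
$B = -578922$ ($B = -241508 - 337414 = -578922$)
$\frac{L{\left(-438 \right)}}{B} = \frac{\frac{1}{-438} \frac{1}{-14 - 438} \left(-32 - -438 + 3 \left(-438\right) \left(-14 - 438\right)\right)}{-578922} = - \frac{-32 + 438 + 3 \left(-438\right) \left(-452\right)}{438 \left(-452\right)} \left(- \frac{1}{578922}\right) = \left(- \frac{1}{438}\right) \left(- \frac{1}{452}\right) \left(-32 + 438 + 593928\right) \left(- \frac{1}{578922}\right) = \left(- \frac{1}{438}\right) \left(- \frac{1}{452}\right) 594334 \left(- \frac{1}{578922}\right) = \frac{297167}{98988} \left(- \frac{1}{578922}\right) = - \frac{297167}{57306330936}$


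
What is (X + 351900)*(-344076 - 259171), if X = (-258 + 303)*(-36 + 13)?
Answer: -211658258655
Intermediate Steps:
X = -1035 (X = 45*(-23) = -1035)
(X + 351900)*(-344076 - 259171) = (-1035 + 351900)*(-344076 - 259171) = 350865*(-603247) = -211658258655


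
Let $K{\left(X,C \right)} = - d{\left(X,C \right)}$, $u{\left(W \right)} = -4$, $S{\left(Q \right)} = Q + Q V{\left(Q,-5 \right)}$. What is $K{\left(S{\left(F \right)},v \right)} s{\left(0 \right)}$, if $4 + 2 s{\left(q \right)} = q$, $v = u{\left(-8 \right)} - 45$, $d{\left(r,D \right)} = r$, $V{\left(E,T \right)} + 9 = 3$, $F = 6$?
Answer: $-60$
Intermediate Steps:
$V{\left(E,T \right)} = -6$ ($V{\left(E,T \right)} = -9 + 3 = -6$)
$S{\left(Q \right)} = - 5 Q$ ($S{\left(Q \right)} = Q + Q \left(-6\right) = Q - 6 Q = - 5 Q$)
$v = -49$ ($v = -4 - 45 = -49$)
$K{\left(X,C \right)} = - X$
$s{\left(q \right)} = -2 + \frac{q}{2}$
$K{\left(S{\left(F \right)},v \right)} s{\left(0 \right)} = - \left(-5\right) 6 \left(-2 + \frac{1}{2} \cdot 0\right) = \left(-1\right) \left(-30\right) \left(-2 + 0\right) = 30 \left(-2\right) = -60$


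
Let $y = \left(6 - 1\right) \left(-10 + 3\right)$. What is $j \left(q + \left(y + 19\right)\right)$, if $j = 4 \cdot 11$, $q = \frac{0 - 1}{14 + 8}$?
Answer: $-706$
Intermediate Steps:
$y = -35$ ($y = 5 \left(-7\right) = -35$)
$q = - \frac{1}{22} \approx -0.045455$
$j = 44$
$j \left(q + \left(y + 19\right)\right) = 44 \left(- \frac{1}{22} + \left(-35 + 19\right)\right) = 44 \left(- \frac{1}{22} - 16\right) = 44 \left(- \frac{353}{22}\right) = -706$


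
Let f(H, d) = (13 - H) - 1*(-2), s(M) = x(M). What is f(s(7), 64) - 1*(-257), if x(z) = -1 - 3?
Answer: 276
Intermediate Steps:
x(z) = -4
s(M) = -4
f(H, d) = 15 - H (f(H, d) = (13 - H) + 2 = 15 - H)
f(s(7), 64) - 1*(-257) = (15 - 1*(-4)) - 1*(-257) = (15 + 4) + 257 = 19 + 257 = 276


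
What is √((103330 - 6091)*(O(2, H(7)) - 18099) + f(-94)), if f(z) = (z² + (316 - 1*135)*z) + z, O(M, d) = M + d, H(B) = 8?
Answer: I*√1758964543 ≈ 41940.0*I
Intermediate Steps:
f(z) = z² + 182*z (f(z) = (z² + (316 - 135)*z) + z = (z² + 181*z) + z = z² + 182*z)
√((103330 - 6091)*(O(2, H(7)) - 18099) + f(-94)) = √((103330 - 6091)*((2 + 8) - 18099) - 94*(182 - 94)) = √(97239*(10 - 18099) - 94*88) = √(97239*(-18089) - 8272) = √(-1758956271 - 8272) = √(-1758964543) = I*√1758964543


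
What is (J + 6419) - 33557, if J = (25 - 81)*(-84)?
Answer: -22434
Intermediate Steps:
J = 4704 (J = -56*(-84) = 4704)
(J + 6419) - 33557 = (4704 + 6419) - 33557 = 11123 - 33557 = -22434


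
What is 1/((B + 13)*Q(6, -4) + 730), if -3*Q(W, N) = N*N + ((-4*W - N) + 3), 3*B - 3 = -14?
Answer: 9/6598 ≈ 0.0013641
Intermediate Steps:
B = -11/3 (B = 1 + (⅓)*(-14) = 1 - 14/3 = -11/3 ≈ -3.6667)
Q(W, N) = -1 - N²/3 + N/3 + 4*W/3 (Q(W, N) = -(N*N + ((-4*W - N) + 3))/3 = -(N² + ((-N - 4*W) + 3))/3 = -(N² + (3 - N - 4*W))/3 = -(3 + N² - N - 4*W)/3 = -1 - N²/3 + N/3 + 4*W/3)
1/((B + 13)*Q(6, -4) + 730) = 1/((-11/3 + 13)*(-1 - ⅓*(-4)² + (⅓)*(-4) + (4/3)*6) + 730) = 1/(28*(-1 - ⅓*16 - 4/3 + 8)/3 + 730) = 1/(28*(-1 - 16/3 - 4/3 + 8)/3 + 730) = 1/((28/3)*(⅓) + 730) = 1/(28/9 + 730) = 1/(6598/9) = 9/6598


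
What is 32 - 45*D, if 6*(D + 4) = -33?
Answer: 919/2 ≈ 459.50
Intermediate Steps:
D = -19/2 (D = -4 + (⅙)*(-33) = -4 - 11/2 = -19/2 ≈ -9.5000)
32 - 45*D = 32 - 45*(-19/2) = 32 + 855/2 = 919/2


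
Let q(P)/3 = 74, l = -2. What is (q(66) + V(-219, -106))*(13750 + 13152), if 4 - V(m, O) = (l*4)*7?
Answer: 7586364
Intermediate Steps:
q(P) = 222 (q(P) = 3*74 = 222)
V(m, O) = 60 (V(m, O) = 4 - (-2*4)*7 = 4 - (-8)*7 = 4 - 1*(-56) = 4 + 56 = 60)
(q(66) + V(-219, -106))*(13750 + 13152) = (222 + 60)*(13750 + 13152) = 282*26902 = 7586364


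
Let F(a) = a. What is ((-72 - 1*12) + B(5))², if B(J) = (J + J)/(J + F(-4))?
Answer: 5476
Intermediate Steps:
B(J) = 2*J/(-4 + J) (B(J) = (J + J)/(J - 4) = (2*J)/(-4 + J) = 2*J/(-4 + J))
((-72 - 1*12) + B(5))² = ((-72 - 1*12) + 2*5/(-4 + 5))² = ((-72 - 12) + 2*5/1)² = (-84 + 2*5*1)² = (-84 + 10)² = (-74)² = 5476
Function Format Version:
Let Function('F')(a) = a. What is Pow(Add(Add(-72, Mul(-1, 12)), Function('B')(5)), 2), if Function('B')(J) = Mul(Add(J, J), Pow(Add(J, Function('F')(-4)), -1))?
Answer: 5476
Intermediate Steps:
Function('B')(J) = Mul(2, J, Pow(Add(-4, J), -1)) (Function('B')(J) = Mul(Add(J, J), Pow(Add(J, -4), -1)) = Mul(Mul(2, J), Pow(Add(-4, J), -1)) = Mul(2, J, Pow(Add(-4, J), -1)))
Pow(Add(Add(-72, Mul(-1, 12)), Function('B')(5)), 2) = Pow(Add(Add(-72, Mul(-1, 12)), Mul(2, 5, Pow(Add(-4, 5), -1))), 2) = Pow(Add(Add(-72, -12), Mul(2, 5, Pow(1, -1))), 2) = Pow(Add(-84, Mul(2, 5, 1)), 2) = Pow(Add(-84, 10), 2) = Pow(-74, 2) = 5476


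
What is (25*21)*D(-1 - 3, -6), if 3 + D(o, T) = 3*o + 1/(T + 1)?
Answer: -7980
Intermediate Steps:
D(o, T) = -3 + 1/(1 + T) + 3*o (D(o, T) = -3 + (3*o + 1/(T + 1)) = -3 + (3*o + 1/(1 + T)) = -3 + (1/(1 + T) + 3*o) = -3 + 1/(1 + T) + 3*o)
(25*21)*D(-1 - 3, -6) = (25*21)*((-2 - 3*(-6) + 3*(-1 - 3) + 3*(-6)*(-1 - 3))/(1 - 6)) = 525*((-2 + 18 + 3*(-4) + 3*(-6)*(-4))/(-5)) = 525*(-(-2 + 18 - 12 + 72)/5) = 525*(-⅕*76) = 525*(-76/5) = -7980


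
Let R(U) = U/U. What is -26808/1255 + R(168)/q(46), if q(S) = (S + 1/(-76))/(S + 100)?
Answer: -15953696/877245 ≈ -18.186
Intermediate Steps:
q(S) = (-1/76 + S)/(100 + S) (q(S) = (S - 1/76)/(100 + S) = (-1/76 + S)/(100 + S))
R(U) = 1
-26808/1255 + R(168)/q(46) = -26808/1255 + 1/((-1/76 + 46)/(100 + 46)) = -26808*1/1255 + 1/((3495/76)/146) = -26808/1255 + 1/((1/146)*(3495/76)) = -26808/1255 + 1/(3495/11096) = -26808/1255 + 1*(11096/3495) = -26808/1255 + 11096/3495 = -15953696/877245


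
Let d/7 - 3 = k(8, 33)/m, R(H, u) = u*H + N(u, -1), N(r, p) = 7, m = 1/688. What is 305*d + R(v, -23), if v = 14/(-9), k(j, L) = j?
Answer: 105817390/9 ≈ 1.1757e+7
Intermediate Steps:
m = 1/688 ≈ 0.0014535
v = -14/9 (v = 14*(-⅑) = -14/9 ≈ -1.5556)
R(H, u) = 7 + H*u (R(H, u) = u*H + 7 = H*u + 7 = 7 + H*u)
d = 38549 (d = 21 + 7*(8/(1/688)) = 21 + 7*(8*688) = 21 + 7*5504 = 21 + 38528 = 38549)
305*d + R(v, -23) = 305*38549 + (7 - 14/9*(-23)) = 11757445 + (7 + 322/9) = 11757445 + 385/9 = 105817390/9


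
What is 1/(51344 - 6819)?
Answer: 1/44525 ≈ 2.2459e-5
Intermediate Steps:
1/(51344 - 6819) = 1/44525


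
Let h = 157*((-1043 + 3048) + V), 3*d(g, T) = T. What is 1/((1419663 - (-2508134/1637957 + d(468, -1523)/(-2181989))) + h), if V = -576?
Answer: 10722012469419/17627176467592133771 ≈ 6.0827e-7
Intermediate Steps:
d(g, T) = T/3
h = 224353 (h = 157*((-1043 + 3048) - 576) = 157*(2005 - 576) = 157*1429 = 224353)
1/((1419663 - (-2508134/1637957 + d(468, -1523)/(-2181989))) + h) = 1/((1419663 - (-2508134/1637957 + ((⅓)*(-1523))/(-2181989))) + 224353) = 1/((1419663 - (-2508134*1/1637957 - 1523/3*(-1/2181989))) + 224353) = 1/((1419663 - (-2508134/1637957 + 1523/6545967)) + 224353) = 1/((1419663 - 1*(-16415667787067/10722012469419)) + 224353) = 1/((1419663 + 16415667787067/10722012469419) + 224353) = 1/(15221660804040572864/10722012469419 + 224353) = 1/(17627176467592133771/10722012469419) = 10722012469419/17627176467592133771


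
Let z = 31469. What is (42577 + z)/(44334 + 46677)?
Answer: 24682/30337 ≈ 0.81359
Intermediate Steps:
(42577 + z)/(44334 + 46677) = (42577 + 31469)/(44334 + 46677) = 74046/91011 = 74046*(1/91011) = 24682/30337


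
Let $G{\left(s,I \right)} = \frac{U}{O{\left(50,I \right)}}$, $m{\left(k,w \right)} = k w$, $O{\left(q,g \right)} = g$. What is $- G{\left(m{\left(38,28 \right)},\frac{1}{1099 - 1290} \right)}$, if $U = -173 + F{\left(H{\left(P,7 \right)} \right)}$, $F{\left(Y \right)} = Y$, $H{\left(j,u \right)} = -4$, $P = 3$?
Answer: $-33807$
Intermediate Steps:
$U = -177$ ($U = -173 - 4 = -177$)
$G{\left(s,I \right)} = - \frac{177}{I}$
$- G{\left(m{\left(38,28 \right)},\frac{1}{1099 - 1290} \right)} = - \frac{-177}{\frac{1}{1099 - 1290}} = - \frac{-177}{\frac{1}{-191}} = - \frac{-177}{- \frac{1}{191}} = - \left(-177\right) \left(-191\right) = \left(-1\right) 33807 = -33807$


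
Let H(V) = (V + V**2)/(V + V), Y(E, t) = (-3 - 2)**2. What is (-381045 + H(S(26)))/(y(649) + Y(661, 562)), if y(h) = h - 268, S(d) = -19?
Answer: -190527/203 ≈ -938.56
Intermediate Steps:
Y(E, t) = 25 (Y(E, t) = (-5)**2 = 25)
H(V) = (V + V**2)/(2*V) (H(V) = (V + V**2)/((2*V)) = (V + V**2)*(1/(2*V)) = (V + V**2)/(2*V))
y(h) = -268 + h
(-381045 + H(S(26)))/(y(649) + Y(661, 562)) = (-381045 + (1/2 + (1/2)*(-19)))/((-268 + 649) + 25) = (-381045 + (1/2 - 19/2))/(381 + 25) = (-381045 - 9)/406 = -381054*1/406 = -190527/203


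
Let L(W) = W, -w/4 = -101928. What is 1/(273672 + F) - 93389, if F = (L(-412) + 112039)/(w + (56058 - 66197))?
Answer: -10161163032188114/108804709683 ≈ -93389.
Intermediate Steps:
w = 407712 (w = -4*(-101928) = 407712)
F = 111627/397573 (F = (-412 + 112039)/(407712 + (56058 - 66197)) = 111627/(407712 - 10139) = 111627/397573 ≈ 0.28077)
1/(273672 + F) - 93389 = 1/(273672 + 111627/397573) - 93389 = 1/(108804709683/397573) - 93389 = 397573/108804709683 - 93389 = -10161163032188114/108804709683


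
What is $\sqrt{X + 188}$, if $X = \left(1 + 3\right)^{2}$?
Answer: $2 \sqrt{51} \approx 14.283$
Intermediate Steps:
$X = 16$ ($X = 4^{2} = 16$)
$\sqrt{X + 188} = \sqrt{16 + 188} = \sqrt{204} = 2 \sqrt{51}$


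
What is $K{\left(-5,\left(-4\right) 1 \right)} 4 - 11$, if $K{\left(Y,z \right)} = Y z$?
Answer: $69$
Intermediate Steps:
$K{\left(-5,\left(-4\right) 1 \right)} 4 - 11 = - 5 \left(\left(-4\right) 1\right) 4 - 11 = \left(-5\right) \left(-4\right) 4 - 11 = 20 \cdot 4 - 11 = 80 - 11 = 69$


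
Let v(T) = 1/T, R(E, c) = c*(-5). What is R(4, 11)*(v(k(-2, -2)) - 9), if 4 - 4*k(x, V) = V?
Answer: 1375/3 ≈ 458.33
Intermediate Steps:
k(x, V) = 1 - V/4
R(E, c) = -5*c
R(4, 11)*(v(k(-2, -2)) - 9) = (-5*11)*(1/(1 - ¼*(-2)) - 9) = -55*(1/(1 + ½) - 9) = -55*(1/(3/2) - 9) = -55*(⅔ - 9) = -55*(-25/3) = 1375/3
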